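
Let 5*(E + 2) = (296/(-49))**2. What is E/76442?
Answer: 31803/458843105 ≈ 6.9311e-5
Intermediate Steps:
E = 63606/12005 (E = -2 + (296/(-49))**2/5 = -2 + (296*(-1/49))**2/5 = -2 + (-296/49)**2/5 = -2 + (1/5)*(87616/2401) = -2 + 87616/12005 = 63606/12005 ≈ 5.2983)
E/76442 = (63606/12005)/76442 = (63606/12005)*(1/76442) = 31803/458843105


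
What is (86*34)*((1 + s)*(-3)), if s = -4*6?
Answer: 201756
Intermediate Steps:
s = -24
(86*34)*((1 + s)*(-3)) = (86*34)*((1 - 24)*(-3)) = 2924*(-23*(-3)) = 2924*69 = 201756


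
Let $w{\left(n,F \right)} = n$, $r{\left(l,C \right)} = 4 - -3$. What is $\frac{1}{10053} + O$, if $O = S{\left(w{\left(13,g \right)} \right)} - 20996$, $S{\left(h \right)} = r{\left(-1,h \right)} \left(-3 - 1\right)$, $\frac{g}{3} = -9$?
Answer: $- \frac{211354271}{10053} \approx -21024.0$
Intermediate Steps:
$g = -27$ ($g = 3 \left(-9\right) = -27$)
$r{\left(l,C \right)} = 7$ ($r{\left(l,C \right)} = 4 + 3 = 7$)
$S{\left(h \right)} = -28$ ($S{\left(h \right)} = 7 \left(-3 - 1\right) = 7 \left(-4\right) = -28$)
$O = -21024$ ($O = -28 - 20996 = -21024$)
$\frac{1}{10053} + O = \frac{1}{10053} - 21024 = - \frac{211354271}{10053}$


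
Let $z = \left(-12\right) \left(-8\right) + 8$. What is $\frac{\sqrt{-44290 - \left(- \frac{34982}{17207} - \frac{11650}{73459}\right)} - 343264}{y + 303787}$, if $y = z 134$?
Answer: $- \frac{343264}{317723} + \frac{i \sqrt{70759463422036538097266}}{401604735637399} \approx -1.0804 + 0.00066236 i$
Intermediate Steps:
$z = 104$ ($z = 96 + 8 = 104$)
$y = 13936$ ($y = 104 \cdot 134 = 13936$)
$\frac{\sqrt{-44290 - \left(- \frac{34982}{17207} - \frac{11650}{73459}\right)} - 343264}{y + 303787} = \frac{\sqrt{-44290 - \left(- \frac{34982}{17207} - \frac{11650}{73459}\right)} - 343264}{13936 + 303787} = \frac{\sqrt{-44290 - - \frac{2770204288}{1264009013}} - 343264}{317723} = \left(\sqrt{-44290 + \left(\frac{34982}{17207} + \frac{11650}{73459}\right)} - 343264\right) \frac{1}{317723} = \left(\sqrt{-44290 + \frac{2770204288}{1264009013}} - 343264\right) \frac{1}{317723} = \left(\sqrt{- \frac{55980188981482}{1264009013}} - 343264\right) \frac{1}{317723} = \left(\frac{i \sqrt{70759463422036538097266}}{1264009013} - 343264\right) \frac{1}{317723} = \left(-343264 + \frac{i \sqrt{70759463422036538097266}}{1264009013}\right) \frac{1}{317723} = - \frac{343264}{317723} + \frac{i \sqrt{70759463422036538097266}}{401604735637399}$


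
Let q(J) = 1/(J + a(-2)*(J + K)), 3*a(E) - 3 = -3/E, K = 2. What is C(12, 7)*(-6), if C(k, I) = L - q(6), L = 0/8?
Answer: 1/3 ≈ 0.33333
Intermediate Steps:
L = 0 (L = 0*(1/8) = 0)
a(E) = 1 - 1/E (a(E) = 1 + (-3/E)/3 = 1 - 1/E)
q(J) = 1/(3 + 5*J/2) (q(J) = 1/(J + ((-1 - 2)/(-2))*(J + 2)) = 1/(J + (-1/2*(-3))*(2 + J)) = 1/(J + 3*(2 + J)/2) = 1/(J + (3 + 3*J/2)) = 1/(3 + 5*J/2))
C(k, I) = -1/18 (C(k, I) = 0 - 2/(6 + 5*6) = 0 - 2/(6 + 30) = 0 - 2/36 = 0 - 1*1/18 = 0 - 1/18 = -1/18)
C(12, 7)*(-6) = -1/18*(-6) = 1/3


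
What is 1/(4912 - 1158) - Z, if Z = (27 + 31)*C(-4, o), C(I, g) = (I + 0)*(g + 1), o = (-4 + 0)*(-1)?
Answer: 4354641/3754 ≈ 1160.0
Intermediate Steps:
o = 4 (o = -4*(-1) = 4)
C(I, g) = I*(1 + g)
Z = -1160 (Z = (27 + 31)*(-4*(1 + 4)) = 58*(-4*5) = 58*(-20) = -1160)
1/(4912 - 1158) - Z = 1/(4912 - 1158) - 1*(-1160) = 1/3754 + 1160 = 4354641/3754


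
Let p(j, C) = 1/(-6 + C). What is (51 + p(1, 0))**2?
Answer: 93025/36 ≈ 2584.0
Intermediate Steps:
(51 + p(1, 0))**2 = (51 + 1/(-6 + 0))**2 = (51 + 1/(-6))**2 = (51 - 1/6)**2 = (305/6)**2 = 93025/36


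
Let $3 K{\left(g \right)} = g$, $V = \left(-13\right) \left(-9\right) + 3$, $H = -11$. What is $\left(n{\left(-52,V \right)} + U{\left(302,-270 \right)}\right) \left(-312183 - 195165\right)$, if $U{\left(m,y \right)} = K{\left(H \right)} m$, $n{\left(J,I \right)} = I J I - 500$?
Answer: $380717659752$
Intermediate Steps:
$V = 120$ ($V = 117 + 3 = 120$)
$n{\left(J,I \right)} = -500 + J I^{2}$ ($n{\left(J,I \right)} = J I^{2} - 500 = -500 + J I^{2}$)
$K{\left(g \right)} = \frac{g}{3}$
$U{\left(m,y \right)} = - \frac{11 m}{3}$ ($U{\left(m,y \right)} = \frac{1}{3} \left(-11\right) m = - \frac{11 m}{3}$)
$\left(n{\left(-52,V \right)} + U{\left(302,-270 \right)}\right) \left(-312183 - 195165\right) = \left(\left(-500 - 52 \cdot 120^{2}\right) - \frac{3322}{3}\right) \left(-312183 - 195165\right) = \left(\left(-500 - 748800\right) - \frac{3322}{3}\right) \left(-507348\right) = \left(-749300 - \frac{3322}{3}\right) \left(-507348\right) = \left(- \frac{2251222}{3}\right) \left(-507348\right) = 380717659752$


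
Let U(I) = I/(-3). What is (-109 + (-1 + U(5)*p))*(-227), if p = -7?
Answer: 66965/3 ≈ 22322.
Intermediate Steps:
U(I) = -I/3 (U(I) = I*(-⅓) = -I/3)
(-109 + (-1 + U(5)*p))*(-227) = (-109 + (-1 - ⅓*5*(-7)))*(-227) = (-109 + (-1 - 5/3*(-7)))*(-227) = (-109 + (-1 + 35/3))*(-227) = (-109 + 32/3)*(-227) = -295/3*(-227) = 66965/3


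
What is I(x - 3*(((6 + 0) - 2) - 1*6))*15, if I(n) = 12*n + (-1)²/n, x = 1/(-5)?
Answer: 30351/29 ≈ 1046.6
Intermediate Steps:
x = -⅕ ≈ -0.20000
I(n) = 1/n + 12*n (I(n) = 12*n + 1/n = 1/n + 12*n)
I(x - 3*(((6 + 0) - 2) - 1*6))*15 = (1/(-⅕ - 3*(((6 + 0) - 2) - 1*6)) + 12*(-⅕ - 3*(((6 + 0) - 2) - 1*6)))*15 = (1/(-⅕ - 3*((6 - 2) - 6)) + 12*(-⅕ - 3*((6 - 2) - 6)))*15 = (1/(-⅕ - 3*(4 - 6)) + 12*(-⅕ - 3*(4 - 6)))*15 = (1/(-⅕ - 3*(-2)) + 12*(-⅕ - 3*(-2)))*15 = (1/(-⅕ + 6) + 12*(-⅕ + 6))*15 = (1/(29/5) + 12*(29/5))*15 = (5/29 + 348/5)*15 = (10117/145)*15 = 30351/29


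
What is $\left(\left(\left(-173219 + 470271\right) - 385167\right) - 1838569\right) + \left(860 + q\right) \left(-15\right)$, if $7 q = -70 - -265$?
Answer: $- \frac{13580013}{7} \approx -1.94 \cdot 10^{6}$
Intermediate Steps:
$q = \frac{195}{7}$ ($q = \frac{-70 - -265}{7} = \frac{-70 + 265}{7} = \frac{1}{7} \cdot 195 = \frac{195}{7} \approx 27.857$)
$\left(\left(\left(-173219 + 470271\right) - 385167\right) - 1838569\right) + \left(860 + q\right) \left(-15\right) = \left(\left(\left(-173219 + 470271\right) - 385167\right) - 1838569\right) + \left(860 + \frac{195}{7}\right) \left(-15\right) = \left(\left(297052 - 385167\right) - 1838569\right) + \frac{6215}{7} \left(-15\right) = \left(-88115 - 1838569\right) - \frac{93225}{7} = -1926684 - \frac{93225}{7} = - \frac{13580013}{7}$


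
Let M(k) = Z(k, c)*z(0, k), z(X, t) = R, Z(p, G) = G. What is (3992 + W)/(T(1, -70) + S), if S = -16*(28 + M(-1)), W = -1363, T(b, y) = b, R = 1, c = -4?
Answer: -2629/383 ≈ -6.8642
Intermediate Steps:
z(X, t) = 1
M(k) = -4 (M(k) = -4*1 = -4)
S = -384 (S = -16*(28 - 4) = -16*24 = -384)
(3992 + W)/(T(1, -70) + S) = (3992 - 1363)/(1 - 384) = 2629/(-383) = 2629*(-1/383) = -2629/383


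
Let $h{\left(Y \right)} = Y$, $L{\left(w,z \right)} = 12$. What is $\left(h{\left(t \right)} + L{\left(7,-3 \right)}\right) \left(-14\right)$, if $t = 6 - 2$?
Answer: $-224$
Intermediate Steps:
$t = 4$ ($t = 6 - 2 = 4$)
$\left(h{\left(t \right)} + L{\left(7,-3 \right)}\right) \left(-14\right) = \left(4 + 12\right) \left(-14\right) = 16 \left(-14\right) = -224$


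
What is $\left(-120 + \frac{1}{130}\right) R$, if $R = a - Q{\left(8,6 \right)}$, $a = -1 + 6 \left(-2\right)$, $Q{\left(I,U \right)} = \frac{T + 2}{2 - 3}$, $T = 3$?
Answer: $\frac{62396}{65} \approx 959.94$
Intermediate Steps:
$Q{\left(I,U \right)} = -5$ ($Q{\left(I,U \right)} = \frac{3 + 2}{2 - 3} = \frac{5}{-1} = 5 \left(-1\right) = -5$)
$a = -13$ ($a = -1 - 12 = -13$)
$R = -8$ ($R = -13 - -5 = -13 + 5 = -8$)
$\left(-120 + \frac{1}{130}\right) R = \left(-120 + \frac{1}{130}\right) \left(-8\right) = \left(- \frac{15599}{130}\right) \left(-8\right) = \frac{62396}{65}$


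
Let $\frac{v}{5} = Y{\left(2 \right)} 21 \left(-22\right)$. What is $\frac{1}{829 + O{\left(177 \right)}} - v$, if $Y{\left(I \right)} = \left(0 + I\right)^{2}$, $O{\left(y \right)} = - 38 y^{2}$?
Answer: $\frac{10992578519}{1189673} \approx 9240.0$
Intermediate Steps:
$Y{\left(I \right)} = I^{2}$
$v = -9240$ ($v = 5 \cdot 2^{2} \cdot 21 \left(-22\right) = 5 \cdot 4 \cdot 21 \left(-22\right) = 5 \cdot 84 \left(-22\right) = 5 \left(-1848\right) = -9240$)
$\frac{1}{829 + O{\left(177 \right)}} - v = \frac{1}{829 - 38 \cdot 177^{2}} - -9240 = \frac{1}{829 - 1190502} + 9240 = \frac{1}{-1189673} + 9240 = - \frac{1}{1189673} + 9240 = \frac{10992578519}{1189673}$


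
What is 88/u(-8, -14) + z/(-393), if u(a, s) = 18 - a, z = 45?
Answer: 5569/1703 ≈ 3.2701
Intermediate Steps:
88/u(-8, -14) + z/(-393) = 88/(18 - 1*(-8)) + 45/(-393) = 88/(18 + 8) + 45*(-1/393) = 88/26 - 15/131 = 88*(1/26) - 15/131 = 44/13 - 15/131 = 5569/1703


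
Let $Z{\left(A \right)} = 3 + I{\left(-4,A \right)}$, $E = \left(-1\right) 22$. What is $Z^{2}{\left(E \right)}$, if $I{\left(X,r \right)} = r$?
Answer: $361$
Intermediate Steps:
$E = -22$
$Z{\left(A \right)} = 3 + A$
$Z^{2}{\left(E \right)} = \left(3 - 22\right)^{2} = \left(-19\right)^{2} = 361$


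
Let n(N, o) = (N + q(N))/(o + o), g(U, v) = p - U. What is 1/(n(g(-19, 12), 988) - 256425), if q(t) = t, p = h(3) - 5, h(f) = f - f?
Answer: -494/126673943 ≈ -3.8998e-6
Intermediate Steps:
h(f) = 0
p = -5 (p = 0 - 5 = -5)
g(U, v) = -5 - U
n(N, o) = N/o (n(N, o) = (N + N)/(o + o) = (2*N)/((2*o)) = (2*N)*(1/(2*o)) = N/o)
1/(n(g(-19, 12), 988) - 256425) = 1/((-5 - 1*(-19))/988 - 256425) = 1/((-5 + 19)*(1/988) - 256425) = 1/(14*(1/988) - 256425) = 1/(7/494 - 256425) = 1/(-126673943/494) = -494/126673943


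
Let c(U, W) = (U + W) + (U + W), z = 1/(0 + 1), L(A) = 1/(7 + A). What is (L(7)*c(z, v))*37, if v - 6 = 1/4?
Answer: 1073/28 ≈ 38.321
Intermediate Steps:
z = 1 (z = 1/1 = 1)
v = 25/4 (v = 6 + 1/4 = 6 + ¼ = 25/4 ≈ 6.2500)
c(U, W) = 2*U + 2*W
(L(7)*c(z, v))*37 = ((2*1 + 2*(25/4))/(7 + 7))*37 = ((2 + 25/2)/14)*37 = ((1/14)*(29/2))*37 = (29/28)*37 = 1073/28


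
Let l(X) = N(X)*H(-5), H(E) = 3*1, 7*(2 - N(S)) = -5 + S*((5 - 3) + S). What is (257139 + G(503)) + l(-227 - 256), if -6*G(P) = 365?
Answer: 6615811/42 ≈ 1.5752e+5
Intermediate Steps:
G(P) = -365/6 (G(P) = -⅙*365 = -365/6)
N(S) = 19/7 - S*(2 + S)/7 (N(S) = 2 - (-5 + S*((5 - 3) + S))/7 = 2 - (-5 + S*(2 + S))/7 = 2 + (5/7 - S*(2 + S)/7) = 19/7 - S*(2 + S)/7)
H(E) = 3
l(X) = 57/7 - 6*X/7 - 3*X²/7 (l(X) = (19/7 - 2*X/7 - X²/7)*3 = 57/7 - 6*X/7 - 3*X²/7)
(257139 + G(503)) + l(-227 - 256) = (257139 - 365/6) + (57/7 - 6*(-227 - 256)/7 - 3*(-227 - 256)²/7) = 1542469/6 + (57/7 - 6/7*(-483) - 3/7*(-483)²) = 1542469/6 + (57/7 + 414 - 3/7*233289) = 1542469/6 + (57/7 + 414 - 99981) = 1542469/6 - 696912/7 = 6615811/42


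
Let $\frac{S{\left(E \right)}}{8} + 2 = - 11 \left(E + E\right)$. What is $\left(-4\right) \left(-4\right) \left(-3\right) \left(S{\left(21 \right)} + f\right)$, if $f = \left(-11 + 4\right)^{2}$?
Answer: $175824$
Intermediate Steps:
$S{\left(E \right)} = -16 - 176 E$ ($S{\left(E \right)} = -16 + 8 \left(- 11 \left(E + E\right)\right) = -16 + 8 \left(- 11 \cdot 2 E\right) = -16 + 8 \left(- 22 E\right) = -16 - 176 E$)
$f = 49$ ($f = \left(-7\right)^{2} = 49$)
$\left(-4\right) \left(-4\right) \left(-3\right) \left(S{\left(21 \right)} + f\right) = \left(-4\right) \left(-4\right) \left(-3\right) \left(\left(-16 - 3696\right) + 49\right) = 16 \left(-3\right) \left(\left(-16 - 3696\right) + 49\right) = - 48 \left(-3712 + 49\right) = \left(-48\right) \left(-3663\right) = 175824$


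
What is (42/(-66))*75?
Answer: -525/11 ≈ -47.727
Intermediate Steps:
(42/(-66))*75 = -1/66*42*75 = -7/11*75 = -525/11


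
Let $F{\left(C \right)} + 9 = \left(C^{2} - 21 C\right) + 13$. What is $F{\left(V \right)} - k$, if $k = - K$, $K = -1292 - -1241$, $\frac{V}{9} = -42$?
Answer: $150775$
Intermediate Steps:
$V = -378$ ($V = 9 \left(-42\right) = -378$)
$K = -51$ ($K = -1292 + 1241 = -51$)
$k = 51$ ($k = \left(-1\right) \left(-51\right) = 51$)
$F{\left(C \right)} = 4 + C^{2} - 21 C$ ($F{\left(C \right)} = -9 + \left(\left(C^{2} - 21 C\right) + 13\right) = -9 + \left(13 + C^{2} - 21 C\right) = 4 + C^{2} - 21 C$)
$F{\left(V \right)} - k = \left(4 + \left(-378\right)^{2} - -7938\right) - 51 = \left(4 + 142884 + 7938\right) - 51 = 150826 - 51 = 150775$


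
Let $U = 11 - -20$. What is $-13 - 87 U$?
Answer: $-2710$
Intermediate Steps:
$U = 31$ ($U = 11 + 20 = 31$)
$-13 - 87 U = -13 - 2697 = -2710$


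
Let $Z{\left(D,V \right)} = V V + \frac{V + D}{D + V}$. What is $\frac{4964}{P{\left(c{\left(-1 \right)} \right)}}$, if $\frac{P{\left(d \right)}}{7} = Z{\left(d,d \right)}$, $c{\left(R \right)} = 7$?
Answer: $\frac{2482}{175} \approx 14.183$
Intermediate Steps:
$Z{\left(D,V \right)} = 1 + V^{2}$ ($Z{\left(D,V \right)} = V^{2} + \frac{D + V}{D + V} = V^{2} + 1 = 1 + V^{2}$)
$P{\left(d \right)} = 7 + 7 d^{2}$ ($P{\left(d \right)} = 7 \left(1 + d^{2}\right) = 7 + 7 d^{2}$)
$\frac{4964}{P{\left(c{\left(-1 \right)} \right)}} = \frac{4964}{7 + 7 \cdot 7^{2}} = \frac{4964}{7 + 7 \cdot 49} = \frac{4964}{7 + 343} = \frac{4964}{350} = 4964 \cdot \frac{1}{350} = \frac{2482}{175}$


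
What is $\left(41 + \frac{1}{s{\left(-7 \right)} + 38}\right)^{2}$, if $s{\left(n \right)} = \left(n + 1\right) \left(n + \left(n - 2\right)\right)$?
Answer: $\frac{30195025}{17956} \approx 1681.6$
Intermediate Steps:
$s{\left(n \right)} = \left(1 + n\right) \left(-2 + 2 n\right)$ ($s{\left(n \right)} = \left(1 + n\right) \left(n + \left(n - 2\right)\right) = \left(1 + n\right) \left(n + \left(-2 + n\right)\right) = \left(1 + n\right) \left(-2 + 2 n\right)$)
$\left(41 + \frac{1}{s{\left(-7 \right)} + 38}\right)^{2} = \left(41 + \frac{1}{\left(-2 + 2 \left(-7\right)^{2}\right) + 38}\right)^{2} = \left(41 + \frac{1}{\left(-2 + 2 \cdot 49\right) + 38}\right)^{2} = \left(41 + \frac{1}{\left(-2 + 98\right) + 38}\right)^{2} = \left(41 + \frac{1}{96 + 38}\right)^{2} = \left(41 + \frac{1}{134}\right)^{2} = \left(\frac{5495}{134}\right)^{2} = \frac{30195025}{17956}$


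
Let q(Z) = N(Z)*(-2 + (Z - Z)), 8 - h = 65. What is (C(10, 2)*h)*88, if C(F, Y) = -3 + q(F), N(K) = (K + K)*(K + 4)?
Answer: 2824008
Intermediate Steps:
N(K) = 2*K*(4 + K) (N(K) = (2*K)*(4 + K) = 2*K*(4 + K))
h = -57 (h = 8 - 1*65 = 8 - 65 = -57)
q(Z) = -4*Z*(4 + Z) (q(Z) = (2*Z*(4 + Z))*(-2 + (Z - Z)) = (2*Z*(4 + Z))*(-2 + 0) = (2*Z*(4 + Z))*(-2) = -4*Z*(4 + Z))
C(F, Y) = -3 - 4*F*(4 + F)
(C(10, 2)*h)*88 = ((-3 - 4*10*(4 + 10))*(-57))*88 = ((-3 - 4*10*14)*(-57))*88 = ((-3 - 560)*(-57))*88 = -563*(-57)*88 = 32091*88 = 2824008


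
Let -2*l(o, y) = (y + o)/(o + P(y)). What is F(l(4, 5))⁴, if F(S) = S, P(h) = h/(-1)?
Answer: 6561/16 ≈ 410.06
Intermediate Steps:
P(h) = -h (P(h) = h*(-1) = -h)
l(o, y) = -(o + y)/(2*(o - y)) (l(o, y) = -(y + o)/(2*(o - y)) = -(o + y)/(2*(o - y)))
F(l(4, 5))⁴ = ((4 + 5)/(2*(5 - 1*4)))⁴ = ((½)*9/(5 - 4))⁴ = ((½)*9/1)⁴ = ((½)*1*9)⁴ = (9/2)⁴ = 6561/16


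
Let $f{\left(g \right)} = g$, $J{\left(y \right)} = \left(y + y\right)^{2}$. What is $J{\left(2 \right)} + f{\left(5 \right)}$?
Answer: $21$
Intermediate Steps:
$J{\left(y \right)} = 4 y^{2}$ ($J{\left(y \right)} = \left(2 y\right)^{2} = 4 y^{2}$)
$J{\left(2 \right)} + f{\left(5 \right)} = 4 \cdot 2^{2} + 5 = 4 \cdot 4 + 5 = 16 + 5 = 21$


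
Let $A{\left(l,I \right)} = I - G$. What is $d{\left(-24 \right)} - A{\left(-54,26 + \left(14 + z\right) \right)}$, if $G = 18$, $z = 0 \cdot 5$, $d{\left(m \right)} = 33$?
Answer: $11$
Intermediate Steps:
$z = 0$
$A{\left(l,I \right)} = -18 + I$ ($A{\left(l,I \right)} = I - 18 = -18 + I$)
$d{\left(-24 \right)} - A{\left(-54,26 + \left(14 + z\right) \right)} = 33 - \left(-18 + \left(26 + \left(14 + 0\right)\right)\right) = 33 - \left(-18 + \left(26 + 14\right)\right) = 33 - \left(-18 + 40\right) = 33 - 22 = 11$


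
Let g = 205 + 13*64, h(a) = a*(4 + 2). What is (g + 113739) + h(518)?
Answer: 117884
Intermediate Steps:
h(a) = 6*a (h(a) = a*6 = 6*a)
g = 1037 (g = 205 + 832 = 1037)
(g + 113739) + h(518) = (1037 + 113739) + 6*518 = 114776 + 3108 = 117884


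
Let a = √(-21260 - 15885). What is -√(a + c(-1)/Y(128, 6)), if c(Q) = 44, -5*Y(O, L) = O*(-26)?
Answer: -√(715 + 10816*I*√37145)/104 ≈ -9.8183 - 9.8149*I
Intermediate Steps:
Y(O, L) = 26*O/5 (Y(O, L) = -O*(-26)/5 = -(-26)*O/5 = 26*O/5)
a = I*√37145 (a = √(-37145) = I*√37145 ≈ 192.73*I)
-√(a + c(-1)/Y(128, 6)) = -√(I*√37145 + 44/(((26/5)*128))) = -√(I*√37145 + 44/(3328/5)) = -√(I*√37145 + 44*(5/3328)) = -√(I*√37145 + 55/832) = -√(55/832 + I*√37145)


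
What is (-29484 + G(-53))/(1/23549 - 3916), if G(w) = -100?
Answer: 696673616/92217883 ≈ 7.5546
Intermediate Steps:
(-29484 + G(-53))/(1/23549 - 3916) = (-29484 - 100)/(1/23549 - 3916) = -29584/(1/23549 - 3916) = -29584/(-92217883/23549) = -29584*(-23549/92217883) = 696673616/92217883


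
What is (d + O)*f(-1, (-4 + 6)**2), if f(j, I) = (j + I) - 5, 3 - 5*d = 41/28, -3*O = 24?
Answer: 1077/70 ≈ 15.386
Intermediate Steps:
O = -8 (O = -1/3*24 = -8)
d = 43/140 (d = 3/5 - 41/(5*28) = 3/5 - 1/5*41/28 = 3/5 - 41/140 = 43/140 ≈ 0.30714)
f(j, I) = -5 + I + j (f(j, I) = (I + j) - 5 = -5 + I + j)
(d + O)*f(-1, (-4 + 6)**2) = (43/140 - 8)*(-5 + (-4 + 6)**2 - 1) = -1077*(-5 + 2**2 - 1)/140 = -1077*(-5 + 4 - 1)/140 = -1077/140*(-2) = 1077/70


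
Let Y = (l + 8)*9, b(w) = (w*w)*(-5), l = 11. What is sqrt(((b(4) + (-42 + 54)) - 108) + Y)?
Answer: I*sqrt(5) ≈ 2.2361*I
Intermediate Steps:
b(w) = -5*w**2 (b(w) = w**2*(-5) = -5*w**2)
Y = 171 (Y = (11 + 8)*9 = 19*9 = 171)
sqrt(((b(4) + (-42 + 54)) - 108) + Y) = sqrt(((-5*4**2 + (-42 + 54)) - 108) + 171) = sqrt(((-5*16 + 12) - 108) + 171) = sqrt(((-80 + 12) - 108) + 171) = sqrt((-68 - 108) + 171) = sqrt(-176 + 171) = sqrt(-5) = I*sqrt(5)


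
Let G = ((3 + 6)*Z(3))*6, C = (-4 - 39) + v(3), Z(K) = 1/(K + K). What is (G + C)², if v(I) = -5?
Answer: 1521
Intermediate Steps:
Z(K) = 1/(2*K)
C = -48 (C = (-4 - 39) - 5 = -43 - 5 = -48)
G = 9 (G = ((3 + 6)*((½)/3))*6 = (9*((½)*(⅓)))*6 = (9*(⅙))*6 = (3/2)*6 = 9)
(G + C)² = (9 - 48)² = (-39)² = 1521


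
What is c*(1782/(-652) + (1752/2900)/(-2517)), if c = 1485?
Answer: -160980124437/39659530 ≈ -4059.1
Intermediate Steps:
c*(1782/(-652) + (1752/2900)/(-2517)) = 1485*(1782/(-652) + (1752/2900)/(-2517)) = 1485*(1782*(-1/652) + (1752*(1/2900))*(-1/2517)) = 1485*(-891/326 + (438/725)*(-1/2517)) = 1485*(-891/326 - 146/608275) = 1485*(-542020621/198297650) = -160980124437/39659530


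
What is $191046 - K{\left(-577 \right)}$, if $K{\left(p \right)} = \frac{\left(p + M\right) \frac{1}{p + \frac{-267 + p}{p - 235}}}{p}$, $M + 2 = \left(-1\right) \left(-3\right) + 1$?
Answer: $\frac{2577701169473}{13492568} \approx 1.9105 \cdot 10^{5}$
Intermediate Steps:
$M = 2$ ($M = -2 + \left(\left(-1\right) \left(-3\right) + 1\right) = -2 + \left(3 + 1\right) = -2 + 4 = 2$)
$K{\left(p \right)} = \frac{2 + p}{p \left(p + \frac{-267 + p}{-235 + p}\right)}$ ($K{\left(p \right)} = \frac{\left(p + 2\right) \frac{1}{p + \frac{-267 + p}{p - 235}}}{p} = \frac{\left(2 + p\right) \frac{1}{p + \frac{-267 + p}{-235 + p}}}{p} = \frac{\frac{1}{p + \frac{-267 + p}{-235 + p}} \left(2 + p\right)}{p} = \frac{2 + p}{p \left(p + \frac{-267 + p}{-235 + p}\right)}$)
$191046 - K{\left(-577 \right)} = 191046 - \frac{470 - \left(-577\right)^{2} + 233 \left(-577\right)}{\left(-577\right) \left(267 - \left(-577\right)^{2} + 234 \left(-577\right)\right)} = 191046 - - \frac{470 - 332929 - 134441}{577 \left(267 - 332929 - 135018\right)} = 191046 - \left(- \frac{1}{577}\right) \frac{1}{-467680} \left(-466900\right) = 191046 - \left(- \frac{1}{577}\right) \left(- \frac{1}{467680}\right) \left(-466900\right) = 191046 - - \frac{23345}{13492568} = 191046 + \frac{23345}{13492568} = \frac{2577701169473}{13492568}$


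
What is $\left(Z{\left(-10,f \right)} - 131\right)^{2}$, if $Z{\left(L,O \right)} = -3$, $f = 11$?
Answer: $17956$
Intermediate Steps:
$\left(Z{\left(-10,f \right)} - 131\right)^{2} = \left(-3 - 131\right)^{2} = \left(-134\right)^{2} = 17956$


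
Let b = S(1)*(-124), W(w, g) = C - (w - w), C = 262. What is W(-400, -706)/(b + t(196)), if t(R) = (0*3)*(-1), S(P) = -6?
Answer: 131/372 ≈ 0.35215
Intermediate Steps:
t(R) = 0 (t(R) = 0*(-1) = 0)
W(w, g) = 262 (W(w, g) = 262 - (w - w) = 262 - 1*0 = 262 + 0 = 262)
b = 744 (b = -6*(-124) = 744)
W(-400, -706)/(b + t(196)) = 262/(744 + 0) = 262/744 = 262*(1/744) = 131/372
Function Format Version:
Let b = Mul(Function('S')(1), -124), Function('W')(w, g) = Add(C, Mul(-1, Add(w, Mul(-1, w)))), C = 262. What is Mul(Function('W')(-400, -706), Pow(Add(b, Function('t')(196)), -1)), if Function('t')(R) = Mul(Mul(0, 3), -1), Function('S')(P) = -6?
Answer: Rational(131, 372) ≈ 0.35215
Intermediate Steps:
Function('t')(R) = 0 (Function('t')(R) = Mul(0, -1) = 0)
Function('W')(w, g) = 262 (Function('W')(w, g) = Add(262, Mul(-1, Add(w, Mul(-1, w)))) = Add(262, Mul(-1, 0)) = Add(262, 0) = 262)
b = 744 (b = Mul(-6, -124) = 744)
Mul(Function('W')(-400, -706), Pow(Add(b, Function('t')(196)), -1)) = Mul(262, Pow(Add(744, 0), -1)) = Mul(262, Pow(744, -1)) = Mul(262, Rational(1, 744)) = Rational(131, 372)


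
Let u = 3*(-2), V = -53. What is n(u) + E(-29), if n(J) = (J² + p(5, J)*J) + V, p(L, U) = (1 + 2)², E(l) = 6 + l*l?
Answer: 776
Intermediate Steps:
E(l) = 6 + l²
u = -6
p(L, U) = 9 (p(L, U) = 3² = 9)
n(J) = -53 + J² + 9*J (n(J) = (J² + 9*J) - 53 = -53 + J² + 9*J)
n(u) + E(-29) = (-53 + (-6)² + 9*(-6)) + (6 + (-29)²) = (-53 + 36 - 54) + (6 + 841) = -71 + 847 = 776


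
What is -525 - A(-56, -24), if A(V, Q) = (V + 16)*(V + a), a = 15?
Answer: -2165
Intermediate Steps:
A(V, Q) = (15 + V)*(16 + V) (A(V, Q) = (V + 16)*(V + 15) = (16 + V)*(15 + V) = (15 + V)*(16 + V))
-525 - A(-56, -24) = -525 - (240 + (-56)² + 31*(-56)) = -525 - (240 + 3136 - 1736) = -525 - 1*1640 = -525 - 1640 = -2165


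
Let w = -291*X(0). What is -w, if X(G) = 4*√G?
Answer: 0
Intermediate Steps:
w = 0 (w = -1164*√0 = -1164*0 = -291*0 = 0)
-w = -1*0 = 0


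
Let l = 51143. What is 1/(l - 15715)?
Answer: 1/35428 ≈ 2.8226e-5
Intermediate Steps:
1/(l - 15715) = 1/(51143 - 15715) = 1/35428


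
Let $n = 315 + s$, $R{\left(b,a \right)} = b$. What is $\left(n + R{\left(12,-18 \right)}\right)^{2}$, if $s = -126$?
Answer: $40401$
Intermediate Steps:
$n = 189$ ($n = 315 - 126 = 189$)
$\left(n + R{\left(12,-18 \right)}\right)^{2} = \left(189 + 12\right)^{2} = 201^{2} = 40401$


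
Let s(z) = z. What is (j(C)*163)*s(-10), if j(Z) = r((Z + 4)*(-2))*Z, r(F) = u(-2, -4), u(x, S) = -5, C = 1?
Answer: 8150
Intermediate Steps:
r(F) = -5
j(Z) = -5*Z
(j(C)*163)*s(-10) = (-5*1*163)*(-10) = -5*163*(-10) = -815*(-10) = 8150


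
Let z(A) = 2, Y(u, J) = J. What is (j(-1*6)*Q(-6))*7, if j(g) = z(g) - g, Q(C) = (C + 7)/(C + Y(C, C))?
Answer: -14/3 ≈ -4.6667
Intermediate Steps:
Q(C) = (7 + C)/(2*C) (Q(C) = (C + 7)/(C + C) = (7 + C)/((2*C)) = (7 + C)*(1/(2*C)) = (7 + C)/(2*C))
j(g) = 2 - g
(j(-1*6)*Q(-6))*7 = ((2 - (-1)*6)*((½)*(7 - 6)/(-6)))*7 = ((2 - 1*(-6))*((½)*(-⅙)*1))*7 = ((2 + 6)*(-1/12))*7 = (8*(-1/12))*7 = -⅔*7 = -14/3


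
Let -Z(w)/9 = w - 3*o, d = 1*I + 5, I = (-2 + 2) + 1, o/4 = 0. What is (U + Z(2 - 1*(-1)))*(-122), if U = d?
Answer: 2562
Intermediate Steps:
o = 0 (o = 4*0 = 0)
I = 1 (I = 0 + 1 = 1)
d = 6 (d = 1*1 + 5 = 1 + 5 = 6)
U = 6
Z(w) = -9*w (Z(w) = -9*(w - 3*0) = -9*(w + 0) = -9*w)
(U + Z(2 - 1*(-1)))*(-122) = (6 - 9*(2 - 1*(-1)))*(-122) = (6 - 9*(2 + 1))*(-122) = (6 - 9*3)*(-122) = (6 - 27)*(-122) = -21*(-122) = 2562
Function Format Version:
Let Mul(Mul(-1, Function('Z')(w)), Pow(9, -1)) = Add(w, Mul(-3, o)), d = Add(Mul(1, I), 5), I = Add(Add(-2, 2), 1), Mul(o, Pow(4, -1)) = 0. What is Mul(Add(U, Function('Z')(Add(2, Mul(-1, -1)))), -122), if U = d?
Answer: 2562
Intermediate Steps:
o = 0 (o = Mul(4, 0) = 0)
I = 1 (I = Add(0, 1) = 1)
d = 6 (d = Add(Mul(1, 1), 5) = Add(1, 5) = 6)
U = 6
Function('Z')(w) = Mul(-9, w) (Function('Z')(w) = Mul(-9, Add(w, Mul(-3, 0))) = Mul(-9, Add(w, 0)) = Mul(-9, w))
Mul(Add(U, Function('Z')(Add(2, Mul(-1, -1)))), -122) = Mul(Add(6, Mul(-9, Add(2, Mul(-1, -1)))), -122) = Mul(Add(6, Mul(-9, Add(2, 1))), -122) = Mul(Add(6, Mul(-9, 3)), -122) = Mul(Add(6, -27), -122) = Mul(-21, -122) = 2562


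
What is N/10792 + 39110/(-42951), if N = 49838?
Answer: 859258409/231763596 ≈ 3.7075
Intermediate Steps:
N/10792 + 39110/(-42951) = 49838/10792 + 39110/(-42951) = 49838*(1/10792) + 39110*(-1/42951) = 24919/5396 - 39110/42951 = 859258409/231763596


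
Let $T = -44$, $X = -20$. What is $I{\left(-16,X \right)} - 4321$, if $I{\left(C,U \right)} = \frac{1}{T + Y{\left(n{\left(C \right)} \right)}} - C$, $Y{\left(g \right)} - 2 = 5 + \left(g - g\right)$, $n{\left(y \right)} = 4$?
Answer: $- \frac{159286}{37} \approx -4305.0$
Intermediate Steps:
$Y{\left(g \right)} = 7$ ($Y{\left(g \right)} = 2 + \left(5 + \left(g - g\right)\right) = 2 + \left(5 + 0\right) = 2 + 5 = 7$)
$I{\left(C,U \right)} = - \frac{1}{37} - C$ ($I{\left(C,U \right)} = \frac{1}{-44 + 7} - C = \frac{1}{-37} - C = - \frac{1}{37} - C$)
$I{\left(-16,X \right)} - 4321 = \left(- \frac{1}{37} - -16\right) - 4321 = \left(- \frac{1}{37} + 16\right) - 4321 = \frac{591}{37} - 4321 = - \frac{159286}{37}$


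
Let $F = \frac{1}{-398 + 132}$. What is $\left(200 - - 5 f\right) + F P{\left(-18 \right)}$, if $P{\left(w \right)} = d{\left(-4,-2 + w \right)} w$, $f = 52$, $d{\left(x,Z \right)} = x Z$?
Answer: $\frac{61900}{133} \approx 465.41$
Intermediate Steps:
$d{\left(x,Z \right)} = Z x$
$P{\left(w \right)} = w \left(8 - 4 w\right)$ ($P{\left(w \right)} = \left(-2 + w\right) \left(-4\right) w = \left(8 - 4 w\right) w = w \left(8 - 4 w\right)$)
$F = - \frac{1}{266}$ ($F = \frac{1}{-266} = - \frac{1}{266} \approx -0.0037594$)
$\left(200 - - 5 f\right) + F P{\left(-18 \right)} = \left(200 - \left(-5\right) 52\right) - \frac{4 \left(-18\right) \left(2 - -18\right)}{266} = \left(200 - -260\right) - \frac{4 \left(-18\right) \left(2 + 18\right)}{266} = \left(200 + 260\right) - \frac{4 \left(-18\right) 20}{266} = 460 - - \frac{720}{133} = 460 + \frac{720}{133} = \frac{61900}{133}$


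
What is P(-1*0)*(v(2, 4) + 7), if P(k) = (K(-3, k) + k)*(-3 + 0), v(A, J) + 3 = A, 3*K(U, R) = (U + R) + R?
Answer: 18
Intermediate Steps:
K(U, R) = U/3 + 2*R/3 (K(U, R) = ((U + R) + R)/3 = ((R + U) + R)/3 = (U + 2*R)/3 = U/3 + 2*R/3)
v(A, J) = -3 + A
P(k) = 3 - 5*k (P(k) = (((1/3)*(-3) + 2*k/3) + k)*(-3 + 0) = ((-1 + 2*k/3) + k)*(-3) = (-1 + 5*k/3)*(-3) = 3 - 5*k)
P(-1*0)*(v(2, 4) + 7) = (3 - (-5)*0)*((-3 + 2) + 7) = (3 - 5*0)*(-1 + 7) = (3 + 0)*6 = 3*6 = 18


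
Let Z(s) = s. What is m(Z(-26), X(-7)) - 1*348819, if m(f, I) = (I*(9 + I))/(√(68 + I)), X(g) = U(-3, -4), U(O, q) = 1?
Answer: -348819 + 10*√69/69 ≈ -3.4882e+5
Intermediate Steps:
X(g) = 1
m(f, I) = I*(9 + I)/√(68 + I) (m(f, I) = (I*(9 + I))/√(68 + I) = I*(9 + I)/√(68 + I))
m(Z(-26), X(-7)) - 1*348819 = 1*(9 + 1)/√(68 + 1) - 1*348819 = 1*10/√69 - 348819 = 1*(√69/69)*10 - 348819 = 10*√69/69 - 348819 = -348819 + 10*√69/69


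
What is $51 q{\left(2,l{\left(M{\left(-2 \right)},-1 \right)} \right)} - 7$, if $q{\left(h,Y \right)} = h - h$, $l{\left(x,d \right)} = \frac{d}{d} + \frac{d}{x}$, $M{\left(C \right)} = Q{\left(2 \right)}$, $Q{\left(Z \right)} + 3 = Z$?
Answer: $-7$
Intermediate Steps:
$Q{\left(Z \right)} = -3 + Z$
$M{\left(C \right)} = -1$ ($M{\left(C \right)} = -3 + 2 = -1$)
$l{\left(x,d \right)} = 1 + \frac{d}{x}$
$q{\left(h,Y \right)} = 0$
$51 q{\left(2,l{\left(M{\left(-2 \right)},-1 \right)} \right)} - 7 = 51 \cdot 0 - 7 = 0 - 7 = -7$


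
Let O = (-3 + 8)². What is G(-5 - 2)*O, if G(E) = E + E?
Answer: -350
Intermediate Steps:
O = 25 (O = 5² = 25)
G(E) = 2*E
G(-5 - 2)*O = (2*(-5 - 2))*25 = (2*(-7))*25 = -14*25 = -350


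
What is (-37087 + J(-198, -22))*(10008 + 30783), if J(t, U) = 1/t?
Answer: -99845857519/66 ≈ -1.5128e+9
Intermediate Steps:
(-37087 + J(-198, -22))*(10008 + 30783) = (-37087 + 1/(-198))*(10008 + 30783) = (-37087 - 1/198)*40791 = -7343227/198*40791 = -99845857519/66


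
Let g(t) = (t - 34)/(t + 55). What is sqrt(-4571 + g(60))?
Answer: I*sqrt(60448485)/115 ≈ 67.608*I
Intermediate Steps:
g(t) = (-34 + t)/(55 + t)
sqrt(-4571 + g(60)) = sqrt(-4571 + (-34 + 60)/(55 + 60)) = sqrt(-4571 + 26/115) = sqrt(-525639/115) = I*sqrt(60448485)/115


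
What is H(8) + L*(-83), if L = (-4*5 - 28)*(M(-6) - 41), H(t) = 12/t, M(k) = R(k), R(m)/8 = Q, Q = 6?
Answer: 55779/2 ≈ 27890.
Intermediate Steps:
R(m) = 48 (R(m) = 8*6 = 48)
M(k) = 48
L = -336 (L = (-4*5 - 28)*(48 - 41) = (-20 - 28)*7 = -48*7 = -336)
H(8) + L*(-83) = 12/8 - 336*(-83) = 12*(⅛) + 27888 = 3/2 + 27888 = 55779/2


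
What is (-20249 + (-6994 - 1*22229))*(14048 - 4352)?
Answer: -479680512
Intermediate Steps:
(-20249 + (-6994 - 1*22229))*(14048 - 4352) = (-20249 + (-6994 - 22229))*9696 = (-20249 - 29223)*9696 = -49472*9696 = -479680512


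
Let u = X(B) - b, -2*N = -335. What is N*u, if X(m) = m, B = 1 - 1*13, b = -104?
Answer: 15410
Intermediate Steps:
B = -12 (B = 1 - 13 = -12)
N = 335/2 (N = -½*(-335) = 335/2 ≈ 167.50)
u = 92 (u = -12 - 1*(-104) = -12 + 104 = 92)
N*u = (335/2)*92 = 15410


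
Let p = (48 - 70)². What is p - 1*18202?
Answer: -17718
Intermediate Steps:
p = 484 (p = (-22)² = 484)
p - 1*18202 = 484 - 1*18202 = 484 - 18202 = -17718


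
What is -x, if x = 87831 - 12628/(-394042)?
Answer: -1573141615/17911 ≈ -87831.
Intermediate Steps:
x = 1573141615/17911 (x = 87831 - 12628*(-1/394042) = 87831 + 574/17911 = 1573141615/17911 ≈ 87831.)
-x = -1*1573141615/17911 = -1573141615/17911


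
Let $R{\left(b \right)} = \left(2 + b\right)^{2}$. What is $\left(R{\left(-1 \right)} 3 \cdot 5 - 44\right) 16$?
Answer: $-464$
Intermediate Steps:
$\left(R{\left(-1 \right)} 3 \cdot 5 - 44\right) 16 = \left(\left(2 - 1\right)^{2} \cdot 3 \cdot 5 - 44\right) 16 = \left(1^{2} \cdot 3 \cdot 5 - 44\right) 16 = \left(1 \cdot 3 \cdot 5 - 44\right) 16 = \left(3 \cdot 5 - 44\right) 16 = \left(15 - 44\right) 16 = \left(-29\right) 16 = -464$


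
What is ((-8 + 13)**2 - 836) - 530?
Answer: -1341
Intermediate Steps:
((-8 + 13)**2 - 836) - 530 = (5**2 - 836) - 530 = (25 - 836) - 530 = -811 - 530 = -1341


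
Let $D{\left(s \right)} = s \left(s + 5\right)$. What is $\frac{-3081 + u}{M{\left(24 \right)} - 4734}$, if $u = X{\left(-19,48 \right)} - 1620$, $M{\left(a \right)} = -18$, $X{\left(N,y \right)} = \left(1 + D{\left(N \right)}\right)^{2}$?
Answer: $- \frac{5549}{396} \approx -14.013$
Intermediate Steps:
$D{\left(s \right)} = s \left(5 + s\right)$
$X{\left(N,y \right)} = \left(1 + N \left(5 + N\right)\right)^{2}$
$u = 69669$ ($u = \left(1 - 19 \left(5 - 19\right)\right)^{2} - 1620 = \left(1 - -266\right)^{2} - 1620 = \left(1 + 266\right)^{2} - 1620 = 267^{2} - 1620 = 71289 - 1620 = 69669$)
$\frac{-3081 + u}{M{\left(24 \right)} - 4734} = \frac{-3081 + 69669}{-18 - 4734} = \frac{66588}{-4752} = 66588 \left(- \frac{1}{4752}\right) = - \frac{5549}{396}$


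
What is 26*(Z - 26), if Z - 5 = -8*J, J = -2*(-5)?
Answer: -2626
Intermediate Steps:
J = 10
Z = -75 (Z = 5 - 8*10 = 5 - 80 = -75)
26*(Z - 26) = 26*(-75 - 26) = 26*(-101) = -2626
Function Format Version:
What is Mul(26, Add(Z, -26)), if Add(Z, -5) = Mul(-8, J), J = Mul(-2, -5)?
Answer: -2626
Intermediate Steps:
J = 10
Z = -75 (Z = Add(5, Mul(-8, 10)) = Add(5, -80) = -75)
Mul(26, Add(Z, -26)) = Mul(26, Add(-75, -26)) = Mul(26, -101) = -2626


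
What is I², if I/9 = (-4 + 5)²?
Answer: 81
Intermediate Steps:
I = 9 (I = 9*(-4 + 5)² = 9*1² = 9*1 = 9)
I² = 9² = 81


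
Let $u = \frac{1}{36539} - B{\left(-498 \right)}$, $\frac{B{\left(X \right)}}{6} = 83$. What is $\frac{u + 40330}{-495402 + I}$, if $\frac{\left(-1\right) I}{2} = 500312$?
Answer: $- \frac{1455421449}{54663294014} \approx -0.026625$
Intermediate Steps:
$I = -1000624$ ($I = \left(-2\right) 500312 = -1000624$)
$B{\left(X \right)} = 498$ ($B{\left(X \right)} = 6 \cdot 83 = 498$)
$u = - \frac{18196421}{36539}$ ($u = \frac{1}{36539} - 498 = - \frac{18196421}{36539} \approx -498.0$)
$\frac{u + 40330}{-495402 + I} = \frac{- \frac{18196421}{36539} + 40330}{-495402 - 1000624} = \frac{1455421449}{36539 \left(-1496026\right)} = \frac{1455421449}{36539} \left(- \frac{1}{1496026}\right) = - \frac{1455421449}{54663294014}$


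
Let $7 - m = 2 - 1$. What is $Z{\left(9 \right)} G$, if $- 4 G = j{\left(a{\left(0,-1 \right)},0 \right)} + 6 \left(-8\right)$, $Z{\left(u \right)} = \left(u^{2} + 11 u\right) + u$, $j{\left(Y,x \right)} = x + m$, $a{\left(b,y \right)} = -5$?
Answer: $\frac{3969}{2} \approx 1984.5$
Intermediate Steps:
$m = 6$ ($m = 7 - \left(2 - 1\right) = 7 - 1 = 6$)
$j{\left(Y,x \right)} = 6 + x$ ($j{\left(Y,x \right)} = x + 6 = 6 + x$)
$Z{\left(u \right)} = u^{2} + 12 u$
$G = \frac{21}{2}$ ($G = - \frac{\left(6 + 0\right) + 6 \left(-8\right)}{4} = - \frac{6 - 48}{4} = \left(- \frac{1}{4}\right) \left(-42\right) = \frac{21}{2} \approx 10.5$)
$Z{\left(9 \right)} G = 9 \left(12 + 9\right) \frac{21}{2} = 9 \cdot 21 \cdot \frac{21}{2} = 189 \cdot \frac{21}{2} = \frac{3969}{2}$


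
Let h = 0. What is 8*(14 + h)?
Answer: 112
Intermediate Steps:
8*(14 + h) = 8*(14 + 0) = 8*14 = 112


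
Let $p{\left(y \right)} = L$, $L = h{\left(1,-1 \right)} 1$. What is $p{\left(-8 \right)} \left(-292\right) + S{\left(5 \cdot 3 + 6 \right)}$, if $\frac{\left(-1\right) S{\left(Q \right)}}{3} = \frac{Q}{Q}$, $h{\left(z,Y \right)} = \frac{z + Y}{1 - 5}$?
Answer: $-3$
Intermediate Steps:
$h{\left(z,Y \right)} = - \frac{Y}{4} - \frac{z}{4}$ ($h{\left(z,Y \right)} = \frac{Y + z}{-4} = \left(Y + z\right) \left(- \frac{1}{4}\right) = - \frac{Y}{4} - \frac{z}{4}$)
$L = 0$ ($L = \left(\left(- \frac{1}{4}\right) \left(-1\right) - \frac{1}{4}\right) 1 = \left(\frac{1}{4} - \frac{1}{4}\right) 1 = 0 \cdot 1 = 0$)
$p{\left(y \right)} = 0$
$S{\left(Q \right)} = -3$ ($S{\left(Q \right)} = - 3 \frac{Q}{Q} = \left(-3\right) 1 = -3$)
$p{\left(-8 \right)} \left(-292\right) + S{\left(5 \cdot 3 + 6 \right)} = 0 \left(-292\right) - 3 = 0 - 3 = -3$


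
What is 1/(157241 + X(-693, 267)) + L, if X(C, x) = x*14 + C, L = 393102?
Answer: 63008747173/160286 ≈ 3.9310e+5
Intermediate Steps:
X(C, x) = C + 14*x (X(C, x) = 14*x + C = C + 14*x)
1/(157241 + X(-693, 267)) + L = 1/(157241 + (-693 + 14*267)) + 393102 = 1/(157241 + (-693 + 3738)) + 393102 = 1/(157241 + 3045) + 393102 = 1/160286 + 393102 = 63008747173/160286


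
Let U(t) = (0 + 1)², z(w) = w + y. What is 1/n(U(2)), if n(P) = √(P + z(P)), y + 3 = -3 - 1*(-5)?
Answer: 1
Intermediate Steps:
y = -1 (y = -3 + (-3 - 1*(-5)) = -3 + (-3 + 5) = -3 + 2 = -1)
z(w) = -1 + w (z(w) = w - 1 = -1 + w)
U(t) = 1 (U(t) = 1² = 1)
n(P) = √(-1 + 2*P) (n(P) = √(P + (-1 + P)) = √(-1 + 2*P))
1/n(U(2)) = 1/(√(-1 + 2*1)) = 1/(√(-1 + 2)) = 1/(√1) = 1/1 = 1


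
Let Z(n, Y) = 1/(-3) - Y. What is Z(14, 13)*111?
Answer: -1480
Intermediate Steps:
Z(n, Y) = -⅓ - Y
Z(14, 13)*111 = (-⅓ - 1*13)*111 = (-⅓ - 13)*111 = -40/3*111 = -1480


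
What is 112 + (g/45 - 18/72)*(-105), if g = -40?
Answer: 2779/12 ≈ 231.58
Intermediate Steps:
112 + (g/45 - 18/72)*(-105) = 112 + (-40/45 - 18/72)*(-105) = 112 + (-40*1/45 - 18*1/72)*(-105) = 112 + (-8/9 - 1/4)*(-105) = 112 - 41/36*(-105) = 112 + 1435/12 = 2779/12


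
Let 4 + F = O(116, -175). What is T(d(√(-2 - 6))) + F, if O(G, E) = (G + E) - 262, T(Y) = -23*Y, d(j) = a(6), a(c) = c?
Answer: -463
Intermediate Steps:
d(j) = 6
O(G, E) = -262 + E + G (O(G, E) = (E + G) - 262 = -262 + E + G)
F = -325 (F = -4 + (-262 - 175 + 116) = -4 - 321 = -325)
T(d(√(-2 - 6))) + F = -23*6 - 325 = -138 - 325 = -463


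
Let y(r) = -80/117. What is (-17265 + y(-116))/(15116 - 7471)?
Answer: -404017/178893 ≈ -2.2584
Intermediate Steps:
y(r) = -80/117 (y(r) = -80*1/117 = -80/117)
(-17265 + y(-116))/(15116 - 7471) = (-17265 - 80/117)/(15116 - 7471) = -2020085/117/7645 = -2020085/117*1/7645 = -404017/178893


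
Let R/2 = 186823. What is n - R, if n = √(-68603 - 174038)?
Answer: -373646 + I*√242641 ≈ -3.7365e+5 + 492.59*I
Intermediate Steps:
R = 373646 (R = 2*186823 = 373646)
n = I*√242641 (n = √(-242641) = I*√242641 ≈ 492.59*I)
n - R = I*√242641 - 1*373646 = I*√242641 - 373646 = -373646 + I*√242641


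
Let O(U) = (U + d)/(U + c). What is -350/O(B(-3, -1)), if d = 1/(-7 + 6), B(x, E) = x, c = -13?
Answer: -1400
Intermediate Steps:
d = -1 (d = 1/(-1) = -1)
O(U) = (-1 + U)/(-13 + U) (O(U) = (U - 1)/(U - 13) = (-1 + U)/(-13 + U))
-350/O(B(-3, -1)) = -350*(-13 - 3)/(-1 - 3) = -350/(-4/(-16)) = -350/((-1/16*(-4))) = -350/¼ = -350*4 = -1400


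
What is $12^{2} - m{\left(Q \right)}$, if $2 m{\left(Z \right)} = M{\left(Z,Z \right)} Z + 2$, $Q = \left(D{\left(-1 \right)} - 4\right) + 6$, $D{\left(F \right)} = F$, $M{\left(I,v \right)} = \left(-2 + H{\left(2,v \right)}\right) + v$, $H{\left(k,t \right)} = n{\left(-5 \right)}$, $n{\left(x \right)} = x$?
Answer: $146$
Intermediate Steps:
$H{\left(k,t \right)} = -5$
$M{\left(I,v \right)} = -7 + v$ ($M{\left(I,v \right)} = \left(-2 - 5\right) + v = -7 + v$)
$Q = 1$ ($Q = \left(-1 - 4\right) + 6 = -5 + 6 = 1$)
$m{\left(Z \right)} = 1 + \frac{Z \left(-7 + Z\right)}{2}$ ($m{\left(Z \right)} = \frac{\left(-7 + Z\right) Z + 2}{2} = \frac{Z \left(-7 + Z\right) + 2}{2} = \frac{2 + Z \left(-7 + Z\right)}{2} = 1 + \frac{Z \left(-7 + Z\right)}{2}$)
$12^{2} - m{\left(Q \right)} = 12^{2} - \left(1 + \frac{1}{2} \cdot 1 \left(-7 + 1\right)\right) = 144 - \left(1 + \frac{1}{2} \cdot 1 \left(-6\right)\right) = 144 - \left(1 - 3\right) = 144 - -2 = 144 + 2 = 146$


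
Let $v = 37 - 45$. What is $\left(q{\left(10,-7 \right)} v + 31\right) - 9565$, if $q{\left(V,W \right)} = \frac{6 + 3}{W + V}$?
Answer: $-9558$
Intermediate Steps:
$v = -8$
$q{\left(V,W \right)} = \frac{9}{V + W}$
$\left(q{\left(10,-7 \right)} v + 31\right) - 9565 = \left(\frac{9}{10 - 7} \left(-8\right) + 31\right) - 9565 = \left(\frac{9}{3} \left(-8\right) + 31\right) - 9565 = \left(9 \cdot \frac{1}{3} \left(-8\right) + 31\right) - 9565 = \left(3 \left(-8\right) + 31\right) - 9565 = \left(-24 + 31\right) - 9565 = 7 - 9565 = -9558$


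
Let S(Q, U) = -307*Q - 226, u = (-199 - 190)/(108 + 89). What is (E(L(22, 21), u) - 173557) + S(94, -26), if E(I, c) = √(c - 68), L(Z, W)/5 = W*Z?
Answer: -202641 + I*√2715645/197 ≈ -2.0264e+5 + 8.3651*I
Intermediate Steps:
L(Z, W) = 5*W*Z (L(Z, W) = 5*(W*Z) = 5*W*Z)
u = -389/197 ≈ -1.9746
S(Q, U) = -226 - 307*Q
E(I, c) = √(-68 + c)
(E(L(22, 21), u) - 173557) + S(94, -26) = (√(-68 - 389/197) - 173557) + (-226 - 307*94) = (√(-13785/197) - 173557) + (-226 - 28858) = (I*√2715645/197 - 173557) - 29084 = (-173557 + I*√2715645/197) - 29084 = -202641 + I*√2715645/197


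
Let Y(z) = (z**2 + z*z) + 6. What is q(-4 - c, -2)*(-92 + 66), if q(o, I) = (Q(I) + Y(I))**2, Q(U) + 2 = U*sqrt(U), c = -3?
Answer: -3536 + 1248*I*sqrt(2) ≈ -3536.0 + 1764.9*I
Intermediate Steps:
Q(U) = -2 + U**(3/2) (Q(U) = -2 + U*sqrt(U) = -2 + U**(3/2))
Y(z) = 6 + 2*z**2 (Y(z) = (z**2 + z**2) + 6 = 2*z**2 + 6 = 6 + 2*z**2)
q(o, I) = (4 + I**(3/2) + 2*I**2)**2 (q(o, I) = ((-2 + I**(3/2)) + (6 + 2*I**2))**2 = (4 + I**(3/2) + 2*I**2)**2)
q(-4 - c, -2)*(-92 + 66) = (4 + (-2)**(3/2) + 2*(-2)**2)**2*(-92 + 66) = (4 - 2*I*sqrt(2) + 2*4)**2*(-26) = (4 - 2*I*sqrt(2) + 8)**2*(-26) = (12 - 2*I*sqrt(2))**2*(-26) = -26*(12 - 2*I*sqrt(2))**2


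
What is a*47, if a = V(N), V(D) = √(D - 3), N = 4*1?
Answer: 47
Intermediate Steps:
N = 4
V(D) = √(-3 + D)
a = 1 (a = √(-3 + 4) = √1 = 1)
a*47 = 1*47 = 47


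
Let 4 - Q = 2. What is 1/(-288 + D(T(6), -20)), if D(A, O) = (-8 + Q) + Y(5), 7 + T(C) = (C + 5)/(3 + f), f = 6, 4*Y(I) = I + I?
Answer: -2/583 ≈ -0.0034305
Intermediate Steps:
Y(I) = I/2 (Y(I) = (I + I)/4 = (2*I)/4 = I/2)
Q = 2 (Q = 4 - 1*2 = 4 - 2 = 2)
T(C) = -58/9 + C/9 (T(C) = -7 + (C + 5)/(3 + 6) = -7 + (5 + C)/9 = -7 + (5 + C)*(⅑) = -7 + (5/9 + C/9) = -58/9 + C/9)
D(A, O) = -7/2 (D(A, O) = (-8 + 2) + (½)*5 = -6 + 5/2 = -7/2)
1/(-288 + D(T(6), -20)) = 1/(-288 - 7/2) = 1/(-583/2) = -2/583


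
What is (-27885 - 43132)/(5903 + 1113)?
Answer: -71017/7016 ≈ -10.122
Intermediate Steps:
(-27885 - 43132)/(5903 + 1113) = -71017/7016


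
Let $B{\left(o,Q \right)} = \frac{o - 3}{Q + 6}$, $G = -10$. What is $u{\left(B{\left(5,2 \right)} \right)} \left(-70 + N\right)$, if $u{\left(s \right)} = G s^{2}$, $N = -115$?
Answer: $\frac{925}{8} \approx 115.63$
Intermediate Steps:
$B{\left(o,Q \right)} = \frac{-3 + o}{6 + Q}$
$u{\left(s \right)} = - 10 s^{2}$
$u{\left(B{\left(5,2 \right)} \right)} \left(-70 + N\right) = - 10 \left(\frac{-3 + 5}{6 + 2}\right)^{2} \left(-70 - 115\right) = - 10 \left(\frac{1}{8} \cdot 2\right)^{2} \left(-185\right) = - \frac{10}{16} \left(-185\right) = \left(-10\right) \frac{1}{16} \left(-185\right) = \left(- \frac{5}{8}\right) \left(-185\right) = \frac{925}{8}$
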